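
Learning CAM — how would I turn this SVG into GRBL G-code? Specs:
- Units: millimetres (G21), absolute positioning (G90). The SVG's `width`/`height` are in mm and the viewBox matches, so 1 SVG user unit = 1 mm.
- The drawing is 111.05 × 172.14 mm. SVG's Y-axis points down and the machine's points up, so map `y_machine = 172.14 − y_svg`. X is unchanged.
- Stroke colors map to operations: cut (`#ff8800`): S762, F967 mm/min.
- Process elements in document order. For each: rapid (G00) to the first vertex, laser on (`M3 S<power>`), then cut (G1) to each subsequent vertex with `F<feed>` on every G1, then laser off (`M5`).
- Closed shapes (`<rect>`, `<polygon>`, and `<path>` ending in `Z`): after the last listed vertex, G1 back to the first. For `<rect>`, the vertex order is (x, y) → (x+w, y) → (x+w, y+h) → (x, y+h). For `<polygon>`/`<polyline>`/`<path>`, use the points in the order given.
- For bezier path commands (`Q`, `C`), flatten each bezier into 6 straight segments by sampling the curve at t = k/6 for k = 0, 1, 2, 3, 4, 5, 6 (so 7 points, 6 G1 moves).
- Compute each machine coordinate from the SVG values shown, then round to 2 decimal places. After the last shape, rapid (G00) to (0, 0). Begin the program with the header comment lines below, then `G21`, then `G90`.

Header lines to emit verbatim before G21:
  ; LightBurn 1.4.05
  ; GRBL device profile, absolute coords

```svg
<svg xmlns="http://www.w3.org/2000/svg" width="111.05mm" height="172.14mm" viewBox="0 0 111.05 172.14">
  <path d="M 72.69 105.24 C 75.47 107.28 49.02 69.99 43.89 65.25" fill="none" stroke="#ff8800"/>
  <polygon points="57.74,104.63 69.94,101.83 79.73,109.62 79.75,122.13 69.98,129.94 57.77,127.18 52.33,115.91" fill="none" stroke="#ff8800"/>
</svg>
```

; LightBurn 1.4.05
; GRBL device profile, absolute coords
G21
G90
G00 X72.69 Y66.90
M3 S762
G1 X71.88 Y68.82 F967
G1 X67.60 Y75.31 F967
G1 X61.26 Y84.35 F967
G1 X54.25 Y93.96 F967
G1 X48.00 Y102.14 F967
G1 X43.89 Y106.89 F967
M5
G00 X57.74 Y67.51
M3 S762
G1 X69.94 Y70.31 F967
G1 X79.73 Y62.52 F967
G1 X79.75 Y50.01 F967
G1 X69.98 Y42.20 F967
G1 X57.77 Y44.96 F967
G1 X52.33 Y56.23 F967
G1 X57.74 Y67.51 F967
M5
G00 X0.00 Y0.00

viewBox `0 0 111.05 172.14` with mm width/height → 1 unit = 1 mm. Flip: y_m = 172.14 − y_svg.

**Shape 1** — `<path>` cubic bezier, stroke `#ff8800` → cut (S762, F967). Control points (SVG): P0=(72.69,105.24), P1=(75.47,107.28), P2=(49.02,69.99), P3=(43.89,65.25); sampled at t=k/6. Machine vertices: (72.69,66.90) → (71.88,68.82) → (67.60,75.31) → (61.26,84.35) → (54.25,93.96) → (48.00,102.14) → (43.89,106.89). Open path.

**Shape 2** — `<polygon>` regular polygon, stroke `#ff8800` → cut (S762, F967). Machine vertices: (57.74,67.51) → (69.94,70.31) → (79.73,62.52) → (79.75,50.01) → (69.98,42.20) → (57.77,44.96) → (52.33,56.23) → (57.74,67.51). Closed: final G1 returns to the first vertex.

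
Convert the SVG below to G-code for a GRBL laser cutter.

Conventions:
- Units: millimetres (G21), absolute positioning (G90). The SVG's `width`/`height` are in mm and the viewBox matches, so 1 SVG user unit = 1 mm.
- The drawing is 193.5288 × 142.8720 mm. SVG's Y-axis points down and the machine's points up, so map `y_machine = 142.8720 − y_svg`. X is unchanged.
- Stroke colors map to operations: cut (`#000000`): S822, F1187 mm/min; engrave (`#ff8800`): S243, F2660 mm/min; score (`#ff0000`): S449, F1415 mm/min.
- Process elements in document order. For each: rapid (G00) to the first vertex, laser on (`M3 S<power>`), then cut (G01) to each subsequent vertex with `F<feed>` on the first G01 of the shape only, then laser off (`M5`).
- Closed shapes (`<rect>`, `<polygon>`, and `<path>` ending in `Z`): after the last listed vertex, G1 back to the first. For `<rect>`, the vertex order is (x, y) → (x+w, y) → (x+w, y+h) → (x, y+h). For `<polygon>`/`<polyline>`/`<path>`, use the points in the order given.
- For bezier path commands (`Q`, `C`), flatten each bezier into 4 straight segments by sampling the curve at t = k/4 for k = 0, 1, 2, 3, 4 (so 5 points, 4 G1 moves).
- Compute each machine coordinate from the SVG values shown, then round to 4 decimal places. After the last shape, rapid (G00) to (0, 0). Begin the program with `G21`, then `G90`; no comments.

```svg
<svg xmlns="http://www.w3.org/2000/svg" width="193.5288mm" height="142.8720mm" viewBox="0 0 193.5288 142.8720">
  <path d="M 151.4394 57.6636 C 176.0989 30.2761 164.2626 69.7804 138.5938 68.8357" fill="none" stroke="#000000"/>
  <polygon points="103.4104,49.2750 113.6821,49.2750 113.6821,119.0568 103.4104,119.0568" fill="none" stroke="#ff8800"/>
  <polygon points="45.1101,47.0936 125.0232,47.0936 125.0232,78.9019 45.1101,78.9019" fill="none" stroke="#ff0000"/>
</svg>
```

G21
G90
G00 X151.4394 Y85.2084
M3 S822
G01 X163.4452 Y94.8840 F1187
G01 X163.8897 Y89.5384
G01 X154.8977 Y79.2348
G01 X138.5938 Y74.0363
M5
G00 X103.4104 Y93.5970
M3 S243
G01 X113.6821 Y93.5970 F2660
G01 X113.6821 Y23.8152
G01 X103.4104 Y23.8152
G01 X103.4104 Y93.5970
M5
G00 X45.1101 Y95.7784
M3 S449
G01 X125.0232 Y95.7784 F1415
G01 X125.0232 Y63.9701
G01 X45.1101 Y63.9701
G01 X45.1101 Y95.7784
M5
G00 X0.0000 Y0.0000

Since the viewBox matches the mm dimensions, user units are millimetres directly. The only transform is the Y-flip y_m = 142.8720 − y_svg.

Shape 1 is a cubic bezier drawn with `<path>`. Its stroke #000000 means cut at S822, F1187. After flipping Y the toolpath is (151.4394,85.2084) → (163.4452,94.8840) → (163.8897,89.5384) → (154.8977,79.2348) → (138.5938,74.0363).

Shape 2 is a rectangle drawn with `<polygon>`. Its stroke #ff8800 means engrave at S243, F2660. After flipping Y the toolpath is (103.4104,93.5970) → (113.6821,93.5970) → (113.6821,23.8152) → (103.4104,23.8152) → (103.4104,93.5970), returning to the start.

Shape 3 is a rectangle drawn with `<polygon>`. Its stroke #ff0000 means score at S449, F1415. After flipping Y the toolpath is (45.1101,95.7784) → (125.0232,95.7784) → (125.0232,63.9701) → (45.1101,63.9701) → (45.1101,95.7784), returning to the start.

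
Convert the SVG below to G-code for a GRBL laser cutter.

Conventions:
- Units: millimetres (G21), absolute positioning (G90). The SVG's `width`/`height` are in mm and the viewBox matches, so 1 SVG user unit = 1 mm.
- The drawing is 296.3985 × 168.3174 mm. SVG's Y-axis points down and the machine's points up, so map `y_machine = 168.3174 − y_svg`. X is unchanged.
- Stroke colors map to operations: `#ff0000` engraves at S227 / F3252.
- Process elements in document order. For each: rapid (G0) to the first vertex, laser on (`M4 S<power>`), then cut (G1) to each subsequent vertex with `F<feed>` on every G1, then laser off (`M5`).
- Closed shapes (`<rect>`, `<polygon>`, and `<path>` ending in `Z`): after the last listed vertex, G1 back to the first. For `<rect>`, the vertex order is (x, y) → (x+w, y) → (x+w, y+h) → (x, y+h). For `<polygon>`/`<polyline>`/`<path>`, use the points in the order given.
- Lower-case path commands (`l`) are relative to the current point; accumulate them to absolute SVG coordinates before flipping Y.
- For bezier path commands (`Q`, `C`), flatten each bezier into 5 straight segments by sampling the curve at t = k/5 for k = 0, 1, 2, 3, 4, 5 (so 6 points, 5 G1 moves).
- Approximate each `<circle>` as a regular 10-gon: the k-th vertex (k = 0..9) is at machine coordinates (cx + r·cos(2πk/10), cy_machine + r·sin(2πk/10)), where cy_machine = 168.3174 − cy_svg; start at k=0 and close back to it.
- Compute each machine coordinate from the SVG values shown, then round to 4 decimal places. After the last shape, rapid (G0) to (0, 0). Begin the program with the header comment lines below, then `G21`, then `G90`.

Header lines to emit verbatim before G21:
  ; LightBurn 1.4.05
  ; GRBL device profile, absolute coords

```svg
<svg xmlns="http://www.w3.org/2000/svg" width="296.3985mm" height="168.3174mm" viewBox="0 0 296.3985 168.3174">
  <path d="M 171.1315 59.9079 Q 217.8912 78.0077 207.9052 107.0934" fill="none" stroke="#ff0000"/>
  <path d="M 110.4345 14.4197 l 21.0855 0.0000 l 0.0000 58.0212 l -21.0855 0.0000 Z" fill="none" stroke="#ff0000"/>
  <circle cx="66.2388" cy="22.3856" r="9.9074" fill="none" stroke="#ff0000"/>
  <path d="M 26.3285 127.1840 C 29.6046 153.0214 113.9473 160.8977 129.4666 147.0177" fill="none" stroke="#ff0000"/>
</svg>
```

; LightBurn 1.4.05
; GRBL device profile, absolute coords
G21
G90
G0 X171.1315 Y108.4095
M4 S227
G1 X187.5656 Y100.7301 F3252
G1 X199.4599 Y92.1719 F3252
G1 X206.8147 Y82.7348 F3252
G1 X209.6298 Y72.4188 F3252
G1 X207.9052 Y61.2240 F3252
M5
G0 X110.4345 Y153.8977
M4 S227
G1 X131.5200 Y153.8977 F3252
G1 X131.5200 Y95.8765 F3252
G1 X110.4345 Y95.8765 F3252
G1 X110.4345 Y153.8977 F3252
M5
G0 X76.1462 Y145.9318
M4 S227
G1 X74.2541 Y151.7552 F3252
G1 X69.3004 Y155.3543 F3252
G1 X63.1772 Y155.3543 F3252
G1 X58.2235 Y151.7552 F3252
G1 X56.3314 Y145.9318 F3252
G1 X58.2235 Y140.1084 F3252
G1 X63.1772 Y136.5093 F3252
G1 X69.3004 Y136.5093 F3252
G1 X74.2541 Y140.1084 F3252
G1 X76.1462 Y145.9318 F3252
M5
G0 X26.3285 Y41.1334
M4 S227
G1 X36.8230 Y27.8167 F3252
G1 X59.5788 Y18.9927 F3252
G1 X87.4012 Y14.8438 F3252
G1 X113.0953 Y15.5521 F3252
G1 X129.4666 Y21.2997 F3252
M5
G0 X0.0000 Y0.0000

Since the viewBox matches the mm dimensions, user units are millimetres directly. The only transform is the Y-flip y_m = 168.3174 − y_svg.

Shape 1 is a quadratic bezier drawn with `<path>`. Its stroke #ff0000 means engrave at S227, F3252. After flipping Y the toolpath is (171.1315,108.4095) → (187.5656,100.7301) → (199.4599,92.1719) → (206.8147,82.7348) → (209.6298,72.4188) → (207.9052,61.2240).

Shape 2 is a rectangle drawn with `<path>`. Its stroke #ff0000 means engrave at S227, F3252. After flipping Y the toolpath is (110.4345,153.8977) → (131.5200,153.8977) → (131.5200,95.8765) → (110.4345,95.8765) → (110.4345,153.8977), returning to the start.

Shape 3 is a circle drawn with `<circle>`. Its stroke #ff0000 means engrave at S227, F3252. After flipping Y the toolpath is (76.1462,145.9318) → (74.2541,151.7552) → (69.3004,155.3543) → (63.1772,155.3543) → (58.2235,151.7552) → (56.3314,145.9318) → (58.2235,140.1084) → (63.1772,136.5093) → (69.3004,136.5093) → (74.2541,140.1084) → (76.1462,145.9318), returning to the start.

Shape 4 is a cubic bezier drawn with `<path>`. Its stroke #ff0000 means engrave at S227, F3252. After flipping Y the toolpath is (26.3285,41.1334) → (36.8230,27.8167) → (59.5788,18.9927) → (87.4012,14.8438) → (113.0953,15.5521) → (129.4666,21.2997).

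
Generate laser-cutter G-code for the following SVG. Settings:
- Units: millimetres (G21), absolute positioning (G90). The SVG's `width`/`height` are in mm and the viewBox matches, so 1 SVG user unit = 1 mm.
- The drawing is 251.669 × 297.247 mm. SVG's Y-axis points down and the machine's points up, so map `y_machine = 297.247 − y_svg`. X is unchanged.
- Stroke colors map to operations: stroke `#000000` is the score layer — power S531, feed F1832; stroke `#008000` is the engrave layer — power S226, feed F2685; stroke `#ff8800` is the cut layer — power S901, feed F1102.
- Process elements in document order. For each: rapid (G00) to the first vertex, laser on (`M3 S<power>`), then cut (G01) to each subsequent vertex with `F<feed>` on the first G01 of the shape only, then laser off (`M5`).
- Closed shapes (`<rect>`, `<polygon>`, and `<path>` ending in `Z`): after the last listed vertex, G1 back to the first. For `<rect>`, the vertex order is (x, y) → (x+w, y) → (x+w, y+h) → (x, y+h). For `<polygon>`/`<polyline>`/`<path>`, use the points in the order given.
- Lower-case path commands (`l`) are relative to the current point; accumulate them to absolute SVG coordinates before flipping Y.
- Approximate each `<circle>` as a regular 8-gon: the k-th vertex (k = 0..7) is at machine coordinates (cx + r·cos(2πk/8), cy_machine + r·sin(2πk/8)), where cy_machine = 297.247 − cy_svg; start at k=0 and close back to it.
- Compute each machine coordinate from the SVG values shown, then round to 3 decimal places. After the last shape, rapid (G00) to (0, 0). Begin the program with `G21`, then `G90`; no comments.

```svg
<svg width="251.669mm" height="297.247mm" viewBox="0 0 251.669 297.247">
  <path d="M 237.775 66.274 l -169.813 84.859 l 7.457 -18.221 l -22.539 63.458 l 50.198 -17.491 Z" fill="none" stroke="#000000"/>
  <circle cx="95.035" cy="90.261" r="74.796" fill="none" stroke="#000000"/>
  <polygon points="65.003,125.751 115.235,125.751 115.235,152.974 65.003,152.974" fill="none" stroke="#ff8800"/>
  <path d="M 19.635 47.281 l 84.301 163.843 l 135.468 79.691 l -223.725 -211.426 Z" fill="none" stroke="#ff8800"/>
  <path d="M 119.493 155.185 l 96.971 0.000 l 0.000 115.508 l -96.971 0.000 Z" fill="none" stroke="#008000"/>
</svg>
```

Since the viewBox matches the mm dimensions, user units are millimetres directly. The only transform is the Y-flip y_m = 297.247 − y_svg.

Shape 1 is a closed polygon drawn with `<path>`. Its stroke #000000 means score at S531, F1832. After flipping Y the toolpath is (237.775,230.973) → (67.962,146.114) → (75.419,164.335) → (52.880,100.877) → (103.078,118.368) → (237.775,230.973), returning to the start.

Shape 2 is a circle drawn with `<circle>`. Its stroke #000000 means score at S531, F1832. After flipping Y the toolpath is (169.831,206.986) → (147.924,259.875) → (95.035,281.782) → (42.146,259.875) → (20.239,206.986) → (42.146,154.097) → (95.035,132.190) → (147.924,154.097) → (169.831,206.986), returning to the start.

Shape 3 is a rectangle drawn with `<polygon>`. Its stroke #ff8800 means cut at S901, F1102. After flipping Y the toolpath is (65.003,171.496) → (115.235,171.496) → (115.235,144.273) → (65.003,144.273) → (65.003,171.496), returning to the start.

Shape 4 is a closed polygon drawn with `<path>`. Its stroke #ff8800 means cut at S901, F1102. After flipping Y the toolpath is (19.635,249.966) → (103.936,86.123) → (239.404,6.432) → (15.679,217.858) → (19.635,249.966), returning to the start.

Shape 5 is a rectangle drawn with `<path>`. Its stroke #008000 means engrave at S226, F2685. After flipping Y the toolpath is (119.493,142.062) → (216.464,142.062) → (216.464,26.554) → (119.493,26.554) → (119.493,142.062), returning to the start.

G21
G90
G00 X237.775 Y230.973
M3 S531
G01 X67.962 Y146.114 F1832
G01 X75.419 Y164.335
G01 X52.880 Y100.877
G01 X103.078 Y118.368
G01 X237.775 Y230.973
M5
G00 X169.831 Y206.986
M3 S531
G01 X147.924 Y259.875 F1832
G01 X95.035 Y281.782
G01 X42.146 Y259.875
G01 X20.239 Y206.986
G01 X42.146 Y154.097
G01 X95.035 Y132.190
G01 X147.924 Y154.097
G01 X169.831 Y206.986
M5
G00 X65.003 Y171.496
M3 S901
G01 X115.235 Y171.496 F1102
G01 X115.235 Y144.273
G01 X65.003 Y144.273
G01 X65.003 Y171.496
M5
G00 X19.635 Y249.966
M3 S901
G01 X103.936 Y86.123 F1102
G01 X239.404 Y6.432
G01 X15.679 Y217.858
G01 X19.635 Y249.966
M5
G00 X119.493 Y142.062
M3 S226
G01 X216.464 Y142.062 F2685
G01 X216.464 Y26.554
G01 X119.493 Y26.554
G01 X119.493 Y142.062
M5
G00 X0.000 Y0.000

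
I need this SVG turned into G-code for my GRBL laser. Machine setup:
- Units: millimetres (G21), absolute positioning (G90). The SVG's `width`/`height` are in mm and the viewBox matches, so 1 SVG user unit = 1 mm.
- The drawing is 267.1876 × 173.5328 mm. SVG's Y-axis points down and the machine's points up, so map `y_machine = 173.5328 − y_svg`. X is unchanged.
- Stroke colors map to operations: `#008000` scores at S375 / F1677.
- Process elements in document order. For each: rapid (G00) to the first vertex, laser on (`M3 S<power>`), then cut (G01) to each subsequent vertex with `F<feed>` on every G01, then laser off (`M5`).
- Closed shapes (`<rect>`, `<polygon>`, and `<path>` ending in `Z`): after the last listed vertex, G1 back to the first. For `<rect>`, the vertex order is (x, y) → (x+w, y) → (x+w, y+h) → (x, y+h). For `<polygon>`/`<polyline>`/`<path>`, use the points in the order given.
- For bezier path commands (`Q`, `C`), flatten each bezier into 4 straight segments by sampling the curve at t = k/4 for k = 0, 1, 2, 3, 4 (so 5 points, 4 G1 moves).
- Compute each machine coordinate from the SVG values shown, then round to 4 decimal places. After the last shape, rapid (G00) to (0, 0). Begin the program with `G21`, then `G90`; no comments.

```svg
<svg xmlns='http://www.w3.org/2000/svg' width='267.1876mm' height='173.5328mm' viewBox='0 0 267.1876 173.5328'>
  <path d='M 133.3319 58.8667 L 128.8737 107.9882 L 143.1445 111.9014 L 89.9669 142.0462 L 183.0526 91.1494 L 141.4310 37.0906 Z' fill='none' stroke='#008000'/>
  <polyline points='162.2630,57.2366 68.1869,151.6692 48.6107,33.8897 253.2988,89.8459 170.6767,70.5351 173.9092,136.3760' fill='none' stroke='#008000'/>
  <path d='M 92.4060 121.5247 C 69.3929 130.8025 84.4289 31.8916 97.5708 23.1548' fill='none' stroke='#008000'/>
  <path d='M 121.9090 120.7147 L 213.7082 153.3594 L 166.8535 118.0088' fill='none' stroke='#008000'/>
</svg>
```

viewBox `0 0 267.1876 173.5328` with mm width/height → 1 unit = 1 mm. Flip: y_m = 173.5328 − y_svg.

**Shape 1** — `<path>` closed polygon, stroke `#008000` → score (S375, F1677). Machine vertices: (133.3319,114.6661) → (128.8737,65.5446) → (143.1445,61.6314) → (89.9669,31.4866) → (183.0526,82.3834) → (141.4310,136.4422) → (133.3319,114.6661). Closed: final G1 returns to the first vertex.

**Shape 2** — `<polyline>` open polyline, stroke `#008000` → score (S375, F1677). Machine vertices: (162.2630,116.2962) → (68.1869,21.8636) → (48.6107,139.6431) → (253.2988,83.6869) → (170.6767,102.9977) → (173.9092,37.1568). Open path.

**Shape 3** — `<path>` cubic bezier, stroke `#008000` → score (S375, F1677). Control points (SVG): P0=(92.4060,121.5247), P1=(69.3929,130.8025), P2=(84.4289,31.8916), P3=(97.5708,23.1548); sampled at t=k/4. Machine vertices: (92.4060,52.0081) → (81.6563,62.2357) → (81.4303,94.4376) → (87.9833,130.0172) → (97.5708,150.3780). Open path.

**Shape 4** — `<path>` open polyline, stroke `#008000` → score (S375, F1677). Machine vertices: (121.9090,52.8181) → (213.7082,20.1734) → (166.8535,55.5240). Open path.

G21
G90
G00 X133.3319 Y114.6661
M3 S375
G01 X128.8737 Y65.5446 F1677
G01 X143.1445 Y61.6314 F1677
G01 X89.9669 Y31.4866 F1677
G01 X183.0526 Y82.3834 F1677
G01 X141.4310 Y136.4422 F1677
G01 X133.3319 Y114.6661 F1677
M5
G00 X162.2630 Y116.2962
M3 S375
G01 X68.1869 Y21.8636 F1677
G01 X48.6107 Y139.6431 F1677
G01 X253.2988 Y83.6869 F1677
G01 X170.6767 Y102.9977 F1677
G01 X173.9092 Y37.1568 F1677
M5
G00 X92.4060 Y52.0081
M3 S375
G01 X81.6563 Y62.2357 F1677
G01 X81.4303 Y94.4376 F1677
G01 X87.9833 Y130.0172 F1677
G01 X97.5708 Y150.3780 F1677
M5
G00 X121.9090 Y52.8181
M3 S375
G01 X213.7082 Y20.1734 F1677
G01 X166.8535 Y55.5240 F1677
M5
G00 X0.0000 Y0.0000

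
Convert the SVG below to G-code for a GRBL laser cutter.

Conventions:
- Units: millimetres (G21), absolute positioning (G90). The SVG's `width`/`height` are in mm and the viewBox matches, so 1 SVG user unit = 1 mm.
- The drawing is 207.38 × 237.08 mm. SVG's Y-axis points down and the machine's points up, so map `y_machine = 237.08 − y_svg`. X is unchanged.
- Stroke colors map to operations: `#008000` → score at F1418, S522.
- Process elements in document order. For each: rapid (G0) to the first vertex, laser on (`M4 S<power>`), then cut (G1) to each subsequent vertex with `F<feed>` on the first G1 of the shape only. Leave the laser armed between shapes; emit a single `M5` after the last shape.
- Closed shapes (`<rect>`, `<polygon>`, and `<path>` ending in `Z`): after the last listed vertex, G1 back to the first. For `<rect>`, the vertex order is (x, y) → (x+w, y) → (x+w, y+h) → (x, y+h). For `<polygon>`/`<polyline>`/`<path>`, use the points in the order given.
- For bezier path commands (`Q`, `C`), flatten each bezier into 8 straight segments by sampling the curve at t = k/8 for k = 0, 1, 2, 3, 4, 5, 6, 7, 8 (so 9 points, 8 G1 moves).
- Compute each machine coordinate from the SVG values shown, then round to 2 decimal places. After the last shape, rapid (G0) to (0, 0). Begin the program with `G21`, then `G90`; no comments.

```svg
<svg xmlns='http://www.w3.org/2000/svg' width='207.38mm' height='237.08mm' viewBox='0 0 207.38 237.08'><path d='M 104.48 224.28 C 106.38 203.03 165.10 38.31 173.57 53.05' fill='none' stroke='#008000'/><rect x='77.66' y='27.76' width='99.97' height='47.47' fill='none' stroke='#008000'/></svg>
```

G21
G90
G0 X104.48 Y12.80
M4 S522
G1 X107.65 Y26.86 F1418
G1 X114.89 Y50.59
G1 X124.94 Y80.20
G1 X136.56 Y111.91
G1 X148.49 Y141.93
G1 X159.47 Y166.48
G1 X168.25 Y181.78
G1 X173.57 Y184.03
G0 X77.66 Y209.32
M4 S522
G1 X177.63 Y209.32 F1418
G1 X177.63 Y161.85
G1 X77.66 Y161.85
G1 X77.66 Y209.32
M5
G0 X0.00 Y0.00

Since the viewBox matches the mm dimensions, user units are millimetres directly. The only transform is the Y-flip y_m = 237.08 − y_svg.

Shape 1 is a cubic bezier drawn with `<path>`. Its stroke #008000 means score at S522, F1418. After flipping Y the toolpath is (104.48,12.80) → (107.65,26.86) → (114.89,50.59) → (124.94,80.20) → (136.56,111.91) → (148.49,141.93) → (159.47,166.48) → (168.25,181.78) → (173.57,184.03).

Shape 2 is a rectangle drawn with `<rect>`. Its stroke #008000 means score at S522, F1418. After flipping Y the toolpath is (77.66,209.32) → (177.63,209.32) → (177.63,161.85) → (77.66,161.85) → (77.66,209.32), returning to the start.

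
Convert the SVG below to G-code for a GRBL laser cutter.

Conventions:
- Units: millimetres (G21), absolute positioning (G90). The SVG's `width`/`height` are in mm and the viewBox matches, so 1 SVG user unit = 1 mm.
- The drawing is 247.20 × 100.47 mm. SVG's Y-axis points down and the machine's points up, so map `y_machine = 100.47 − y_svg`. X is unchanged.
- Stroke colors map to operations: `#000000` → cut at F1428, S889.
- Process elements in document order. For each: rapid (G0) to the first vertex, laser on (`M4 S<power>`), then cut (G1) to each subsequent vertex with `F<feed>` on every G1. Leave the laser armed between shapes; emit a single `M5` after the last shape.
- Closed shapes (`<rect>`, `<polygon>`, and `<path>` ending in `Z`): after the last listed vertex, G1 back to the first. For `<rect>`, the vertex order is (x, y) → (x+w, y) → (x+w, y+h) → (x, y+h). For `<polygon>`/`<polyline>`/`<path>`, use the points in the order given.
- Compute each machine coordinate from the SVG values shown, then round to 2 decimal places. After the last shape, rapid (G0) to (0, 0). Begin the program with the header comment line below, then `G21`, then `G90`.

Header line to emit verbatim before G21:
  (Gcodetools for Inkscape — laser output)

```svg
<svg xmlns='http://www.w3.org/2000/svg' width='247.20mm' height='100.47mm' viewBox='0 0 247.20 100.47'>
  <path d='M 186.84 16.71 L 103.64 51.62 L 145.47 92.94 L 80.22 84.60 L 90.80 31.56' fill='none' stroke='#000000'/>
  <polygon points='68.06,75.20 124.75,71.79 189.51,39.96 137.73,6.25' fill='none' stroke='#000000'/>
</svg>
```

viewBox `0 0 247.20 100.47` with mm width/height → 1 unit = 1 mm. Flip: y_m = 100.47 − y_svg.

**Shape 1** — `<path>` open polyline, stroke `#000000` → cut (S889, F1428). Machine vertices: (186.84,83.76) → (103.64,48.85) → (145.47,7.53) → (80.22,15.87) → (90.80,68.91). Open path.

**Shape 2** — `<polygon>` closed polygon, stroke `#000000` → cut (S889, F1428). Machine vertices: (68.06,25.27) → (124.75,28.68) → (189.51,60.51) → (137.73,94.22) → (68.06,25.27). Closed: final G1 returns to the first vertex.

(Gcodetools for Inkscape — laser output)
G21
G90
G0 X186.84 Y83.76
M4 S889
G1 X103.64 Y48.85 F1428
G1 X145.47 Y7.53 F1428
G1 X80.22 Y15.87 F1428
G1 X90.80 Y68.91 F1428
G0 X68.06 Y25.27
M4 S889
G1 X124.75 Y28.68 F1428
G1 X189.51 Y60.51 F1428
G1 X137.73 Y94.22 F1428
G1 X68.06 Y25.27 F1428
M5
G0 X0.00 Y0.00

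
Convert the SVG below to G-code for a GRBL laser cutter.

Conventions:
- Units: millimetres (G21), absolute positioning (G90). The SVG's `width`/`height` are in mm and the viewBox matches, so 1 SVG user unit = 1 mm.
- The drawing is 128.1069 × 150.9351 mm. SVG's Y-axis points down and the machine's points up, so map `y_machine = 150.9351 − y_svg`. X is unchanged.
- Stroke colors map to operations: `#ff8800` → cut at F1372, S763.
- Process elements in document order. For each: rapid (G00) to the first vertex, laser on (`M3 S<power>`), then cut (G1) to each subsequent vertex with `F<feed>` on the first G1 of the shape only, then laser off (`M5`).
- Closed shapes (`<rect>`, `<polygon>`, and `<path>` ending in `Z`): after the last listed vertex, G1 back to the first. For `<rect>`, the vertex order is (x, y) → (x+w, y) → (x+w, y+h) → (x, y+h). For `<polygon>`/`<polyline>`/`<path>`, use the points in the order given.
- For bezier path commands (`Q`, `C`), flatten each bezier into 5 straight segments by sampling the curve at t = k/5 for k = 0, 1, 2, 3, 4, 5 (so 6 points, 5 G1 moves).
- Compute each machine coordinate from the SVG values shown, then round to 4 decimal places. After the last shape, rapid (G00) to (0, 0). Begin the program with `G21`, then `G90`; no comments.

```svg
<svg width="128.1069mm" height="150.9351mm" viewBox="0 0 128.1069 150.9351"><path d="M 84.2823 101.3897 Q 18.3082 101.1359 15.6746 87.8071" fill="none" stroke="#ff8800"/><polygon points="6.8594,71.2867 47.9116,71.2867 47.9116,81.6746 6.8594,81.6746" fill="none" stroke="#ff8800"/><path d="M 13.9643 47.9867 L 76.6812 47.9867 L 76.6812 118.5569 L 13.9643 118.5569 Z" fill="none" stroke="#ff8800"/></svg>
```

1 u = 1 mm; y_m = 150.9351 − y.

[1] `<path>` quadratic bezier, #ff8800→cut S763 F1372: (84.2823,49.5454) → (60.4263,50.1699) → (41.6375,51.8404) → (27.9160,54.5570) → (19.2617,58.3195) → (15.6746,63.1280)

[2] `<polygon>` rectangle, #ff8800→cut S763 F1372: (6.8594,79.6484) → (47.9116,79.6484) → (47.9116,69.2605) → (6.8594,69.2605) → (6.8594,79.6484) (closed)

[3] `<path>` rectangle, #ff8800→cut S763 F1372: (13.9643,102.9484) → (76.6812,102.9484) → (76.6812,32.3782) → (13.9643,32.3782) → (13.9643,102.9484) (closed)

G21
G90
G00 X84.2823 Y49.5454
M3 S763
G1 X60.4263 Y50.1699 F1372
G1 X41.6375 Y51.8404
G1 X27.9160 Y54.5570
G1 X19.2617 Y58.3195
G1 X15.6746 Y63.1280
M5
G00 X6.8594 Y79.6484
M3 S763
G1 X47.9116 Y79.6484 F1372
G1 X47.9116 Y69.2605
G1 X6.8594 Y69.2605
G1 X6.8594 Y79.6484
M5
G00 X13.9643 Y102.9484
M3 S763
G1 X76.6812 Y102.9484 F1372
G1 X76.6812 Y32.3782
G1 X13.9643 Y32.3782
G1 X13.9643 Y102.9484
M5
G00 X0.0000 Y0.0000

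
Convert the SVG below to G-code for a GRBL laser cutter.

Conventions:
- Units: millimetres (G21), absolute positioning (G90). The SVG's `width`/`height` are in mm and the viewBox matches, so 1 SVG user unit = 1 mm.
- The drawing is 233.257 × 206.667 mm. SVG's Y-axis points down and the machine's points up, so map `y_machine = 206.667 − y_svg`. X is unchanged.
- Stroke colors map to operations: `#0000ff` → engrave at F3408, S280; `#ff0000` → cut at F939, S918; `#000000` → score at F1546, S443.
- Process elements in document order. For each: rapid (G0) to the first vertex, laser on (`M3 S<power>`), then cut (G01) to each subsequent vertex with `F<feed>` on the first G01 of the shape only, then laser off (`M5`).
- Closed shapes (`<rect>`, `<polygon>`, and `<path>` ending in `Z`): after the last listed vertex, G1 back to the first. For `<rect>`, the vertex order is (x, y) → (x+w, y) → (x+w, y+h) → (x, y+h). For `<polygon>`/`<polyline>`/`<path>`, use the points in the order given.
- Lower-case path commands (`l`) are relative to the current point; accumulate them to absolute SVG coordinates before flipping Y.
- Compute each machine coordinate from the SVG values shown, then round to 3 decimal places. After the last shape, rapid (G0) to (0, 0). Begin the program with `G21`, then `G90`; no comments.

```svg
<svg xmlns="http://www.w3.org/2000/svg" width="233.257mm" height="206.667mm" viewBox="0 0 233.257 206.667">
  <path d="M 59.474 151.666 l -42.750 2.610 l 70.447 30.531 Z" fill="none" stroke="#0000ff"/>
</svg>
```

G21
G90
G0 X59.474 Y55.001
M3 S280
G01 X16.724 Y52.391 F3408
G01 X87.171 Y21.860
G01 X59.474 Y55.001
M5
G0 X0.000 Y0.000

viewBox `0 0 233.257 206.667` with mm width/height → 1 unit = 1 mm. Flip: y_m = 206.667 − y_svg.

**Shape 1** — `<path>` closed polygon, stroke `#0000ff` → engrave (S280, F3408). Machine vertices: (59.474,55.001) → (16.724,52.391) → (87.171,21.860) → (59.474,55.001). Closed: final G1 returns to the first vertex.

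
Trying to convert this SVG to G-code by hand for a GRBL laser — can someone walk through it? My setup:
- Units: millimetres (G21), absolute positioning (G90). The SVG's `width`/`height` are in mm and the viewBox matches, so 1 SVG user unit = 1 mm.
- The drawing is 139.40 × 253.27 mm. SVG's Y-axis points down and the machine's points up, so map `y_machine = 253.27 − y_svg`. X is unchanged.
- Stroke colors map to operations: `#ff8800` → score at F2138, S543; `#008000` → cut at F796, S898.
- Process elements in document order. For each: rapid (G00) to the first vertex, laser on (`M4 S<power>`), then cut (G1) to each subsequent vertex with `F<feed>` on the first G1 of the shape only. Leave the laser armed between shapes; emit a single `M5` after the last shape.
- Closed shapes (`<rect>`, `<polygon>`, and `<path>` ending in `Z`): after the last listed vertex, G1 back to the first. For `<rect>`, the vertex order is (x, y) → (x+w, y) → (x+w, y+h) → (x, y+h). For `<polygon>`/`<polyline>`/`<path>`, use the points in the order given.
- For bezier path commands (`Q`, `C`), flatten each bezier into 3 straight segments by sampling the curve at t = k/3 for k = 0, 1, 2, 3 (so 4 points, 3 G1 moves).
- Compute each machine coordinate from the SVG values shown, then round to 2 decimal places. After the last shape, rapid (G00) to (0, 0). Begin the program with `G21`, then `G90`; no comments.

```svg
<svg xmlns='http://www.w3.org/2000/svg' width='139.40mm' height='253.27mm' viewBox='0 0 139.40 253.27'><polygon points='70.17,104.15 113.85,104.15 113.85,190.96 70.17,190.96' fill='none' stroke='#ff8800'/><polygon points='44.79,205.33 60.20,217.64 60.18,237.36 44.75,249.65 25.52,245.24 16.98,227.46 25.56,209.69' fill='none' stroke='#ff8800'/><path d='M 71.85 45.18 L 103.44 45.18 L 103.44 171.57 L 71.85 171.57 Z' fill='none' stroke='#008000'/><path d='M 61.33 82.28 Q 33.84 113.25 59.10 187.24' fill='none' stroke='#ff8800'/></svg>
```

Since the viewBox matches the mm dimensions, user units are millimetres directly. The only transform is the Y-flip y_m = 253.27 − y_svg.

Shape 1 is a rectangle drawn with `<polygon>`. Its stroke #ff8800 means score at S543, F2138. After flipping Y the toolpath is (70.17,149.12) → (113.85,149.12) → (113.85,62.31) → (70.17,62.31) → (70.17,149.12), returning to the start.

Shape 2 is a regular polygon drawn with `<polygon>`. Its stroke #ff8800 means score at S543, F2138. After flipping Y the toolpath is (44.79,47.94) → (60.20,35.63) → (60.18,15.91) → (44.75,3.62) → (25.52,8.03) → (16.98,25.81) → (25.56,43.58) → (44.79,47.94), returning to the start.

Shape 3 is a rectangle drawn with `<path>`. Its stroke #008000 means cut at S898, F796. After flipping Y the toolpath is (71.85,208.09) → (103.44,208.09) → (103.44,81.70) → (71.85,81.70) → (71.85,208.09), returning to the start.

Shape 4 is a quadratic bezier drawn with `<path>`. Its stroke #ff8800 means score at S543, F2138. After flipping Y the toolpath is (61.33,170.99) → (48.86,145.56) → (48.12,110.58) → (59.10,66.03).

G21
G90
G00 X70.17 Y149.12
M4 S543
G1 X113.85 Y149.12 F2138
G1 X113.85 Y62.31
G1 X70.17 Y62.31
G1 X70.17 Y149.12
G00 X44.79 Y47.94
M4 S543
G1 X60.20 Y35.63 F2138
G1 X60.18 Y15.91
G1 X44.75 Y3.62
G1 X25.52 Y8.03
G1 X16.98 Y25.81
G1 X25.56 Y43.58
G1 X44.79 Y47.94
G00 X71.85 Y208.09
M4 S898
G1 X103.44 Y208.09 F796
G1 X103.44 Y81.70
G1 X71.85 Y81.70
G1 X71.85 Y208.09
G00 X61.33 Y170.99
M4 S543
G1 X48.86 Y145.56 F2138
G1 X48.12 Y110.58
G1 X59.10 Y66.03
M5
G00 X0.00 Y0.00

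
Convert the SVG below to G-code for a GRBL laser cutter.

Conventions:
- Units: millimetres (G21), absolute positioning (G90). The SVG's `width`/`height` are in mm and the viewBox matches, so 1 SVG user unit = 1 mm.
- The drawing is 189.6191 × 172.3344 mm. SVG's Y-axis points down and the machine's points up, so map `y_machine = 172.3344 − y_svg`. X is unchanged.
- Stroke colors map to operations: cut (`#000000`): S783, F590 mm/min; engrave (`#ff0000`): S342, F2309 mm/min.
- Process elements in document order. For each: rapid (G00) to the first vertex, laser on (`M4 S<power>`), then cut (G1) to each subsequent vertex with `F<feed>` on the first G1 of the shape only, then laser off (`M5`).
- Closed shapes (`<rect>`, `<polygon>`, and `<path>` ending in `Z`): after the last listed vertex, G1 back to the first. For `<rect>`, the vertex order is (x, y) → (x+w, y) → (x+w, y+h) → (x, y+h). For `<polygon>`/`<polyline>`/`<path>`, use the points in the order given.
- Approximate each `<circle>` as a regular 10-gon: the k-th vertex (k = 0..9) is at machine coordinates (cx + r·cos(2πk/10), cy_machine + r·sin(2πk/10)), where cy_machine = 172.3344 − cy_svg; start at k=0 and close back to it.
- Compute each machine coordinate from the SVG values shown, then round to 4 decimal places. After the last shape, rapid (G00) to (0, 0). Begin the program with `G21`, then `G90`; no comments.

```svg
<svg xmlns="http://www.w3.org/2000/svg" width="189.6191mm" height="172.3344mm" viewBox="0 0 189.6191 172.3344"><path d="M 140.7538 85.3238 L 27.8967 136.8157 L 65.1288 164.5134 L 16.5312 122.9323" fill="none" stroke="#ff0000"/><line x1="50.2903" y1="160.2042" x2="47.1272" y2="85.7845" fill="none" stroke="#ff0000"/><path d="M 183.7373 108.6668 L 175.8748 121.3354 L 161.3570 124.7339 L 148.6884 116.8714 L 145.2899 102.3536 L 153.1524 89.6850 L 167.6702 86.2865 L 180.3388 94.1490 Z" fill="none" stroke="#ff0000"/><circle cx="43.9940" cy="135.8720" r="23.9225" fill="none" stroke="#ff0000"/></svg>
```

1 u = 1 mm; y_m = 172.3344 − y.

[1] `<path>` open polyline, #ff0000→engrave S342 F2309: (140.7538,87.0106) → (27.8967,35.5187) → (65.1288,7.8210) → (16.5312,49.4021)

[2] `<line>` line segment, #ff0000→engrave S342 F2309: (50.2903,12.1302) → (47.1272,86.5499)

[3] `<path>` regular polygon, #ff0000→engrave S342 F2309: (183.7373,63.6676) → (175.8748,50.9990) → (161.3570,47.6005) → (148.6884,55.4630) → (145.2899,69.9808) → (153.1524,82.6494) → (167.6702,86.0479) → (180.3388,78.1854) → (183.7373,63.6676) (closed)

[4] `<circle>` circle, #ff0000→engrave S342 F2309: (67.9165,36.4624) → (63.3477,50.5237) → (51.3865,59.2140) → (36.6015,59.2140) → (24.6403,50.5237) → (20.0715,36.4624) → (24.6403,22.4011) → (36.6015,13.7108) → (51.3865,13.7108) → (63.3477,22.4011) → (67.9165,36.4624) (closed)

G21
G90
G00 X140.7538 Y87.0106
M4 S342
G1 X27.8967 Y35.5187 F2309
G1 X65.1288 Y7.8210
G1 X16.5312 Y49.4021
M5
G00 X50.2903 Y12.1302
M4 S342
G1 X47.1272 Y86.5499 F2309
M5
G00 X183.7373 Y63.6676
M4 S342
G1 X175.8748 Y50.9990 F2309
G1 X161.3570 Y47.6005
G1 X148.6884 Y55.4630
G1 X145.2899 Y69.9808
G1 X153.1524 Y82.6494
G1 X167.6702 Y86.0479
G1 X180.3388 Y78.1854
G1 X183.7373 Y63.6676
M5
G00 X67.9165 Y36.4624
M4 S342
G1 X63.3477 Y50.5237 F2309
G1 X51.3865 Y59.2140
G1 X36.6015 Y59.2140
G1 X24.6403 Y50.5237
G1 X20.0715 Y36.4624
G1 X24.6403 Y22.4011
G1 X36.6015 Y13.7108
G1 X51.3865 Y13.7108
G1 X63.3477 Y22.4011
G1 X67.9165 Y36.4624
M5
G00 X0.0000 Y0.0000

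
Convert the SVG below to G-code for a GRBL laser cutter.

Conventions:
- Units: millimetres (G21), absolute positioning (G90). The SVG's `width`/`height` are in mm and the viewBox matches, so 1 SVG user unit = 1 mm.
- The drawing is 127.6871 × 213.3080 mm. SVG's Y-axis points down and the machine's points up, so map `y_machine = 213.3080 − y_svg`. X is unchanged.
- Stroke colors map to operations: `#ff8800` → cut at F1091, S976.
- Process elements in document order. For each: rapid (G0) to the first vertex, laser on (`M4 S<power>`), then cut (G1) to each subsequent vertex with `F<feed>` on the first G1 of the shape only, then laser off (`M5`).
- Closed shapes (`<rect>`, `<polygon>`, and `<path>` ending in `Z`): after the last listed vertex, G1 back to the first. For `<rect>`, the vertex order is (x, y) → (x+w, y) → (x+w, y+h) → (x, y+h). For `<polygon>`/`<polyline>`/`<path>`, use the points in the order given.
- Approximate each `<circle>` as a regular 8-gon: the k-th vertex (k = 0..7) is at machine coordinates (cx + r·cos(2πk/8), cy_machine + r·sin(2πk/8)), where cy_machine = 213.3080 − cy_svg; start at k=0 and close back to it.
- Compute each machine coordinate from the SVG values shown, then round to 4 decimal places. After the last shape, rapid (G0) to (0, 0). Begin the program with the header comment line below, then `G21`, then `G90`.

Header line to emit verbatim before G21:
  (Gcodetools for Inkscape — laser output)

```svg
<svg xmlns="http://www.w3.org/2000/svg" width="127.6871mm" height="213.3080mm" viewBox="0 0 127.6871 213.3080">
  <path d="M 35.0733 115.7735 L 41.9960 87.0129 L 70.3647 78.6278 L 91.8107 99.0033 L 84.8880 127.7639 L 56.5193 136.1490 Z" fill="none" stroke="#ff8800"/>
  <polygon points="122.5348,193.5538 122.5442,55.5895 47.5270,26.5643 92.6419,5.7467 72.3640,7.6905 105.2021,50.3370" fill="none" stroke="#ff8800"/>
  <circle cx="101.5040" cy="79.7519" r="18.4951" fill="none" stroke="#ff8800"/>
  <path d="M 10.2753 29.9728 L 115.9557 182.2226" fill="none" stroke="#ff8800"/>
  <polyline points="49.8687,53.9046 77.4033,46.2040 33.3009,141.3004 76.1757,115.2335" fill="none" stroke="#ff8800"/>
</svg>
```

1 u = 1 mm; y_m = 213.3080 − y.

[1] `<path>` regular polygon, #ff8800→cut S976 F1091: (35.0733,97.5345) → (41.9960,126.2951) → (70.3647,134.6802) → (91.8107,114.3047) → (84.8880,85.5441) → (56.5193,77.1590) → (35.0733,97.5345) (closed)

[2] `<polygon>` closed polygon, #ff8800→cut S976 F1091: (122.5348,19.7542) → (122.5442,157.7185) → (47.5270,186.7437) → (92.6419,207.5613) → (72.3640,205.6175) → (105.2021,162.9710) → (122.5348,19.7542) (closed)

[3] `<circle>` circle, #ff8800→cut S976 F1091: (119.9991,133.5561) → (114.5820,146.6341) → (101.5040,152.0512) → (88.4260,146.6341) → (83.0089,133.5561) → (88.4260,120.4781) → (101.5040,115.0610) → (114.5820,120.4781) → (119.9991,133.5561) (closed)

[4] `<path>` line segment, #ff8800→cut S976 F1091: (10.2753,183.3352) → (115.9557,31.0854)

[5] `<polyline>` open polyline, #ff8800→cut S976 F1091: (49.8687,159.4034) → (77.4033,167.1040) → (33.3009,72.0076) → (76.1757,98.0745)

(Gcodetools for Inkscape — laser output)
G21
G90
G0 X35.0733 Y97.5345
M4 S976
G1 X41.9960 Y126.2951 F1091
G1 X70.3647 Y134.6802
G1 X91.8107 Y114.3047
G1 X84.8880 Y85.5441
G1 X56.5193 Y77.1590
G1 X35.0733 Y97.5345
M5
G0 X122.5348 Y19.7542
M4 S976
G1 X122.5442 Y157.7185 F1091
G1 X47.5270 Y186.7437
G1 X92.6419 Y207.5613
G1 X72.3640 Y205.6175
G1 X105.2021 Y162.9710
G1 X122.5348 Y19.7542
M5
G0 X119.9991 Y133.5561
M4 S976
G1 X114.5820 Y146.6341 F1091
G1 X101.5040 Y152.0512
G1 X88.4260 Y146.6341
G1 X83.0089 Y133.5561
G1 X88.4260 Y120.4781
G1 X101.5040 Y115.0610
G1 X114.5820 Y120.4781
G1 X119.9991 Y133.5561
M5
G0 X10.2753 Y183.3352
M4 S976
G1 X115.9557 Y31.0854 F1091
M5
G0 X49.8687 Y159.4034
M4 S976
G1 X77.4033 Y167.1040 F1091
G1 X33.3009 Y72.0076
G1 X76.1757 Y98.0745
M5
G0 X0.0000 Y0.0000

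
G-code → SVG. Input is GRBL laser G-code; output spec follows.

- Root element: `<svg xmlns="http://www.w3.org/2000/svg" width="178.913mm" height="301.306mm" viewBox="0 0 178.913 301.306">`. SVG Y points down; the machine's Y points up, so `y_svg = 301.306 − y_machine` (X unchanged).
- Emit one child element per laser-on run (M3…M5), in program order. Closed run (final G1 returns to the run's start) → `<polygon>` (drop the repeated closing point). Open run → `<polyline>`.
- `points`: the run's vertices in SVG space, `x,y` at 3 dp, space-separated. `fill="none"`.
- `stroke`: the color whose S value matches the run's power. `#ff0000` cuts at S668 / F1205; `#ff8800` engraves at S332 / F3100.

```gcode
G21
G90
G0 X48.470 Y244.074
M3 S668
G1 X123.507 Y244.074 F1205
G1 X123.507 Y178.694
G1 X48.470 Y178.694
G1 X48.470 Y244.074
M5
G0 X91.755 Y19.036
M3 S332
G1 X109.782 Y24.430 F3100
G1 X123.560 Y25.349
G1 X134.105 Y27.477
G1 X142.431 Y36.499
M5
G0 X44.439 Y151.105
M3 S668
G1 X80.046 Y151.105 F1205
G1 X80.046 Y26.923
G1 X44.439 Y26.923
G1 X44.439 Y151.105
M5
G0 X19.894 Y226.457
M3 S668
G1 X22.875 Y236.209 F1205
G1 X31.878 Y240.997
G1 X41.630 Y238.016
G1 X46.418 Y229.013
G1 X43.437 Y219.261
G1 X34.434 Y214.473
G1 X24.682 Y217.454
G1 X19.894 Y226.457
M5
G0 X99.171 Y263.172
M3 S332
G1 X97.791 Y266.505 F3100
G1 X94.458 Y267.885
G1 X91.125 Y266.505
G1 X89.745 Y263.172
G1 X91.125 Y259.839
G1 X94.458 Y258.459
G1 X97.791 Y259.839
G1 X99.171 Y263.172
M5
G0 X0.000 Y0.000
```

<svg xmlns="http://www.w3.org/2000/svg" width="178.913mm" height="301.306mm" viewBox="0 0 178.913 301.306">
  <polygon points="48.470,57.232 123.507,57.232 123.507,122.612 48.470,122.612" fill="none" stroke="#ff0000"/>
  <polyline points="91.755,282.270 109.782,276.876 123.560,275.957 134.105,273.829 142.431,264.807" fill="none" stroke="#ff8800"/>
  <polygon points="44.439,150.201 80.046,150.201 80.046,274.383 44.439,274.383" fill="none" stroke="#ff0000"/>
  <polygon points="19.894,74.849 22.875,65.097 31.878,60.309 41.630,63.290 46.418,72.293 43.437,82.045 34.434,86.833 24.682,83.852" fill="none" stroke="#ff0000"/>
  <polygon points="99.171,38.134 97.791,34.801 94.458,33.421 91.125,34.801 89.745,38.134 91.125,41.467 94.458,42.847 97.791,41.467" fill="none" stroke="#ff8800"/>
</svg>

Machine Y-up, SVG Y-down with viewBox height 301.306, so y_svg = 301.306 − y_machine; X carries over.

Run 1: the run's S668 means `#ff0000` (cut). The run returns to its start, so emit a `<polygon>` with points (Y-flipped): 48.470,57.232 123.507,57.232 123.507,122.612 48.470,122.612.

Run 2: S332 ⇒ engrave layer `#ff8800`. The run is open, so emit a `<polyline>` with points (Y-flipped): 91.755,282.270 109.782,276.876 123.560,275.957 134.105,273.829 142.431,264.807.

Run 3: the run's S668 means `#ff0000` (cut). The run returns to its start, so emit a `<polygon>` with points (Y-flipped): 44.439,150.201 80.046,150.201 80.046,274.383 44.439,274.383.

Run 4: S668 ⇒ cut layer `#ff0000`. The run returns to its start, so emit a `<polygon>` with points (Y-flipped): 19.894,74.849 22.875,65.097 31.878,60.309 41.630,63.290 46.418,72.293 43.437,82.045 34.434,86.833 24.682,83.852.

Run 5: power S332 maps to stroke `#ff8800` (engrave). The run returns to its start, so emit a `<polygon>` with points (Y-flipped): 99.171,38.134 97.791,34.801 94.458,33.421 91.125,34.801 89.745,38.134 91.125,41.467 94.458,42.847 97.791,41.467.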